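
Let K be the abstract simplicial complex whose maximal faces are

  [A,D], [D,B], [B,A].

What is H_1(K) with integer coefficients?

Take the total order A < B < D on the vertex set. Then K (dimension 1) consists of the simplices:

  0-simplices (3): A, B, D
  1-simplices (3): AB, AD, BD

so the chain groups are C_0 ≅ Z^3, C_1 ≅ Z^3.

The boundary map ∂_1: C_1 → C_0 sends each edge [p,q] (with p < q) to q − p. For instance
  ∂AD = D − A.
The 3×3 boundary matrix has rank 2 and Smith normal form diag(1,1).

Computing H_k = (kernel of ∂_k) / (image of ∂_{k+1}):

  H_1: rank ker ∂_1 − rank ∂_2 = (3 − 2) − 0 = 1, and there is no ∂_2, so H_1 = Z.

H_1 = Z.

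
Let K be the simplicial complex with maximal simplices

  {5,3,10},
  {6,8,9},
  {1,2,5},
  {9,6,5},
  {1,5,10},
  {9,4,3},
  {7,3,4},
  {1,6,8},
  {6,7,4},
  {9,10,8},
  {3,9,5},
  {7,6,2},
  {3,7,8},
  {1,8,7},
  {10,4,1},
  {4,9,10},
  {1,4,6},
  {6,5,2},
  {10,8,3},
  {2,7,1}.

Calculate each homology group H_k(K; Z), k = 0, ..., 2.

Fix the vertex order 1 < 2 < 3 < 4 < 5 < 6 < 7 < 8 < 9 < 10 and write every simplex with vertices in increasing order. Then dim K = 2 and the simplices of K are:

  0-simplices (10): [1], [2], [3], [4], [5], [6], [7], [8], [9], [10]
  1-simplices (30): (30 of them)
  2-simplices (20): (20 of them)

giving chain groups C_0 ≅ Z^10, C_1 ≅ Z^30, C_2 ≅ Z^20.

The boundary map ∂_1: C_1 → C_0 sends each edge [p,q] (with p < q) to q − p. For instance
  ∂[1,5] = [5] − [1].
This gives a 10×30 integer matrix of rank 9; reducing to Smith normal form yields diagonal entries (1,1,1,1,1,1,1,1,1).

Boundary ∂_2: C_2 → C_1 sends each 2-simplex [p,q,r] to [q,r] − [p,r] + [p,q]. For instance
  ∂[1,7,8] = [7,8] − [1,8] + [1,7],
  ∂[1,2,5] = [2,5] − [1,5] + [1,2].
The 30×20 boundary matrix has rank 20 and Smith normal form diag(1,1,1,1,1,1,1,1,1,1,1,1,1,1,1,1,1,1,1,2).

Now H_k = ker ∂_k / im ∂_{k+1}, so:

  H_0: rank C_0 − rank ∂_1 = 10 − 9 = 1, and the invariant factors of ∂_1 are all 1, so H_0 ≅ Z.
  H_1: rank ker ∂_1 − rank ∂_2 = (30 − 9) − 20 = 1, and ∂_2 has invariant factor 2 > 1, so H_1 ≅ Z ⊕ Z_2.
  H_2: rank ker ∂_2 − rank ∂_3 = (20 − 20) − 0 = 0, and there is no ∂_3, so H_2 ≅ 0.

As a check, the Euler characteristic is 10 − 30 + 20 = 0, which agrees with 1 − 1 + 0 = 0.
(K is a triangulation of the Klein bottle.)

H_0 = Z,  H_1 = Z ⊕ Z_2,  H_2 = 0.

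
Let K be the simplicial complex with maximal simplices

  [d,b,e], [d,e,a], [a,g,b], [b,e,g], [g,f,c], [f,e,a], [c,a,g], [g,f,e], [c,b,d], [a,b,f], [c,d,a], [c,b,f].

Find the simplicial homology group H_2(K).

Fix the vertex order a < b < c < d < e < f < g and write every simplex with vertices in increasing order. Then dim K = 2 and the simplices of K are:

  0-simplices (7): a, b, c, d, e, f, g
  1-simplices (18): ab, ac, ad, ae, af, ag, bc, bd, be, bf, bg, cd, cf, cg, de, ef, eg, fg
  2-simplices (12): abf, abg, acd, acg, ade, aef, bcd, bcf, bde, beg, cfg, efg

Hence C_0 ≅ Z^7, C_1 ≅ Z^18, C_2 ≅ Z^12.

The boundary map ∂_1: C_1 → C_0 sends each edge [p,q] (with p < q) to q − p. For instance
  ∂eg = g − e.
The 7×18 boundary matrix has rank 6 and Smith normal form diag(1,1,1,1,1,1).

The boundary map ∂_2: C_2 → C_1 maps a triangle to the signed sum of its edges. For instance
  ∂abf = bf − af + ab,
  ∂bde = de − be + bd.
The resulting 18×12 matrix has rank 12, and its Smith normal form has invariant factors (1,1,1,1,1,1,1,1,1,1,1,2).

Now H_k = ker ∂_k / im ∂_{k+1}, so:

  H_2: rank ker ∂_2 − rank ∂_3 = (12 − 12) − 0 = 0, and there is no ∂_3, so H_2 = 0.

H_2 = 0.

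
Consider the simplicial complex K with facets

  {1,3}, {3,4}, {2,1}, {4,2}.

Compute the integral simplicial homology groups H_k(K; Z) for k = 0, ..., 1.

Fix the vertex order 1 < 2 < 3 < 4 and write every simplex with vertices in increasing order. Then dim K = 1 and the simplices of K are:

  0-simplices (4): [1], [2], [3], [4]
  1-simplices (4): [1,2], [1,3], [2,4], [3,4]

giving chain groups C_0 ≅ Z^4, C_1 ≅ Z^4.

Boundary ∂_1: C_1 → C_0 sends each edge [p,q] (with p < q) to q − p. For instance
  ∂[1,3] = [3] − [1].
As a 4×4 matrix over Z this has rank 3, with invariant factors (1,1,1).

Now H_k = ker ∂_k / im ∂_{k+1}, so:

  H_0: rank C_0 − rank ∂_1 = 4 − 3 = 1, and the invariant factors of ∂_1 are all 1, so H_0 ≅ Z.
  H_1: rank ker ∂_1 − rank ∂_2 = (4 − 3) − 0 = 1, and there is no ∂_2, so H_1 ≅ Z.

As a check, the Euler characteristic is 4 − 4 = 0, which agrees with 1 − 1 = 0.

H_0 = Z,  H_1 = Z.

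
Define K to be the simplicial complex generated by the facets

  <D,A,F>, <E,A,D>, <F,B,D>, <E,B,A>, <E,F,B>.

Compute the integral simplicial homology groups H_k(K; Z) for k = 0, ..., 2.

H_0 = Z,  H_1 = Z,  H_2 = 0.

Fix the vertex order A < B < D < E < F and write every simplex with vertices in increasing order. Then dim K = 2 and the simplices of K are:

  0-simplices (5): A, B, D, E, F
  1-simplices (10): AB, AD, AE, AF, BD, BE, BF, DE, DF, EF
  2-simplices (5): ABE, ADE, ADF, BDF, BEF

so the chain groups are C_0 ≅ Z^5, C_1 ≅ Z^10, C_2 ≅ Z^5.

The boundary map ∂_1: C_1 → C_0 sends each edge [p,q] (with p < q) to q − p. For instance
  ∂BF = F − B.
This gives a 5×10 integer matrix of rank 4; reducing to Smith normal form yields diagonal entries (1,1,1,1).

The boundary map ∂_2: C_2 → C_1 sends each 2-simplex [p,q,r] to [q,r] − [p,r] + [p,q]. For instance
  ∂ADF = DF − AF + AD,
  ∂ABE = BE − AE + AB.
The 10×5 boundary matrix has rank 5 and Smith normal form diag(1,1,1,1,1).

Reading off H_k = ker ∂_k / im ∂_{k+1}:

  H_0: rank C_0 − rank ∂_1 = 5 − 4 = 1, and the invariant factors of ∂_1 are all 1, so H_0 = Z.
  H_1: rank ker ∂_1 − rank ∂_2 = (10 − 4) − 5 = 1, and the invariant factors of ∂_2 are all 1, so H_1 = Z.
  H_2: rank ker ∂_2 − rank ∂_3 = (5 − 5) − 0 = 0, and there is no ∂_3, so H_2 = 0.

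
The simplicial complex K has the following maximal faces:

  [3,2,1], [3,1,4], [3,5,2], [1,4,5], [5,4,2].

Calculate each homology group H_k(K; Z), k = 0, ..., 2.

Order the vertices as 1 < 2 < 3 < 4 < 5. Listing each simplex with vertices in this order, K has dimension 2 with simplices:

  0-simplices (5): [1], [2], [3], [4], [5]
  1-simplices (10): [1,2], [1,3], [1,4], [1,5], [2,3], [2,4], [2,5], [3,4], [3,5], [4,5]
  2-simplices (5): [1,2,3], [1,3,4], [1,4,5], [2,3,5], [2,4,5]

so the chain groups are C_0 ≅ Z^5, C_1 ≅ Z^10, C_2 ≅ Z^5.

The boundary map ∂_1: C_1 → C_0 maps an edge to its endpoints' difference, ∂[p,q] = q − p.
As a 5×10 matrix over Z this has rank 4, with invariant factors (1,1,1,1).

Boundary ∂_2: C_2 → C_1 acts by ∂[p,q,r] = [q,r] − [p,r] + [p,q]. For instance
  ∂[1,3,4] = [3,4] − [1,4] + [1,3],
  ∂[1,2,3] = [2,3] − [1,3] + [1,2].
As a 10×5 matrix over Z this has rank 5, with invariant factors (1,1,1,1,1).

Reading off H_k = ker ∂_k / im ∂_{k+1}:

  H_0: rank C_0 − rank ∂_1 = 5 − 4 = 1, and the invariant factors of ∂_1 are all 1, so H_0 = Z.
  H_1: rank ker ∂_1 − rank ∂_2 = (10 − 4) − 5 = 1, and the invariant factors of ∂_2 are all 1, so H_1 = Z.
  H_2: rank ker ∂_2 − rank ∂_3 = (5 − 5) − 0 = 0, and there is no ∂_3, so H_2 = 0.

H_0 ≅ Z,  H_1 ≅ Z,  H_2 = 0.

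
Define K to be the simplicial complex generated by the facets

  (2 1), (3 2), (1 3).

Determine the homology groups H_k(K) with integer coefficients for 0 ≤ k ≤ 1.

H_0 = Z,  H_1 = Z.

Fix the vertex order 1 < 2 < 3 and write every simplex with vertices in increasing order. Then dim K = 1 and the simplices of K are:

  0-simplices (3): [1], [2], [3]
  1-simplices (3): [1,2], [1,3], [2,3]

so the chain groups are C_0 ≅ Z^3, C_1 ≅ Z^3.

Boundary ∂_1: C_1 → C_0 sends each edge [p,q] (with p < q) to q − p.
The 3×3 boundary matrix has rank 2 and Smith normal form diag(1,1).

Now H_k = ker ∂_k / im ∂_{k+1}, so:

  H_0: rank C_0 − rank ∂_1 = 3 − 2 = 1, and the invariant factors of ∂_1 are all 1, so H_0 ≅ Z.
  H_1: rank ker ∂_1 − rank ∂_2 = (3 − 2) − 0 = 1, and there is no ∂_2, so H_1 ≅ Z.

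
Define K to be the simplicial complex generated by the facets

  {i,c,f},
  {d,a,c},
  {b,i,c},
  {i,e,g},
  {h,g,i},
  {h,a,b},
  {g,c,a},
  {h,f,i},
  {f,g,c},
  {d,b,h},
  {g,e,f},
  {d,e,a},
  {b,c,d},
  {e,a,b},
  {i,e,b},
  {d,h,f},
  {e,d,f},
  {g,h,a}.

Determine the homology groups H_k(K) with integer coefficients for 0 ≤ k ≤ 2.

H_0 ≅ Z,  H_1 ≅ Z ⊕ Z/2,  H_2 = 0.

K has 9 vertices, 27 edges, 18 triangles.
rank ∂_0 = 0, rank ∂_1 = 8 ⇒ b_0 = 9 − 0 − 8 = 1; all invariant factors of ∂_1 are 1 so no torsion. So H_0 = Z.
rank ∂_1 = 8, rank ∂_2 = 18 ⇒ b_1 = 27 − 8 − 18 = 1; ∂_2 has invariant factor(s) [2] giving torsion. So H_1 = Z ⊕ Z/2.
rank ∂_2 = 18, rank ∂_3 = 0 ⇒ b_2 = 18 − 18 − 0 = 0. So H_2 = 0.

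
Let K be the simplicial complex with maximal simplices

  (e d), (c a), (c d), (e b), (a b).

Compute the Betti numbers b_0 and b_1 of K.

Order the vertices as a < b < c < d < e. Listing each simplex with vertices in this order, K has dimension 1 with simplices:

  0-simplices (5): a, b, c, d, e
  1-simplices (5): ab, ac, be, cd, de

Hence C_0 ≅ Z^5, C_1 ≅ Z^5.

Boundary ∂_1: C_1 → C_0 maps an edge to its endpoints' difference, ∂[p,q] = q − p. For instance
  ∂de = e − d.
This gives a 5×5 integer matrix of rank 4; reducing to Smith normal form yields diagonal entries (1,1,1,1).

Reading off H_k = ker ∂_k / im ∂_{k+1}:

  H_0: rank C_0 − rank ∂_1 = 5 − 4 = 1, and the invariant factors of ∂_1 are all 1, so H_0 ≅ Z.
  H_1: rank ker ∂_1 − rank ∂_2 = (5 − 4) − 0 = 1, and there is no ∂_2, so H_1 ≅ Z.

(K is a triangulation of the circle S^1.)

Hence the Betti numbers are b_0 = 1, b_1 = 1.

b_0 = 1, b_1 = 1.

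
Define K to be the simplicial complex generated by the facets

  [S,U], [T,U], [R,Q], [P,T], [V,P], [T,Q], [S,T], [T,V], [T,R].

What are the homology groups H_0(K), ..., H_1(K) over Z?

Order the vertices as P < Q < R < S < T < U < V. Listing each simplex with vertices in this order, K has dimension 1 with simplices:

  0-simplices (7): P, Q, R, S, T, U, V
  1-simplices (9): PT, PV, QR, QT, RT, ST, SU, TU, TV

so the chain groups are C_0 ≅ Z^7, C_1 ≅ Z^9.

The boundary map ∂_1: C_1 → C_0 maps an edge to its endpoints' difference, ∂[p,q] = q − p.
As a 7×9 matrix over Z this has rank 6, with invariant factors (1,1,1,1,1,1).

Computing H_k = (kernel of ∂_k) / (image of ∂_{k+1}):

  H_0: rank C_0 − rank ∂_1 = 7 − 6 = 1, and the invariant factors of ∂_1 are all 1, so H_0 ≅ Z.
  H_1: rank ker ∂_1 − rank ∂_2 = (9 − 6) − 0 = 3, and there is no ∂_2, so H_1 ≅ Z^3.

H_0 = Z,  H_1 = Z^3.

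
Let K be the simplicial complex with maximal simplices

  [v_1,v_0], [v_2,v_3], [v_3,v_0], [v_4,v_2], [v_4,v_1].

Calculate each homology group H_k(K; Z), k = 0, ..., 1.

Take the total order v_0 < v_1 < v_2 < v_3 < v_4 on the vertex set. Then K (dimension 1) consists of the simplices:

  0-simplices (5): [v_0], [v_1], [v_2], [v_3], [v_4]
  1-simplices (5): [v_0,v_1], [v_0,v_3], [v_1,v_4], [v_2,v_3], [v_2,v_4]

giving chain groups C_0 ≅ Z^5, C_1 ≅ Z^5.

Boundary ∂_1: C_1 → C_0 is given by ∂[p,q] = [q] − [p]. For instance
  ∂[v_0,v_1] = [v_1] − [v_0].
As a 5×5 matrix over Z this has rank 4, with invariant factors (1,1,1,1).

Computing H_k = (kernel of ∂_k) / (image of ∂_{k+1}):

  H_0: rank C_0 − rank ∂_1 = 5 − 4 = 1, and the invariant factors of ∂_1 are all 1, so H_0 = Z.
  H_1: rank ker ∂_1 − rank ∂_2 = (5 − 4) − 0 = 1, and there is no ∂_2, so H_1 = Z.

H_0 = Z,  H_1 = Z.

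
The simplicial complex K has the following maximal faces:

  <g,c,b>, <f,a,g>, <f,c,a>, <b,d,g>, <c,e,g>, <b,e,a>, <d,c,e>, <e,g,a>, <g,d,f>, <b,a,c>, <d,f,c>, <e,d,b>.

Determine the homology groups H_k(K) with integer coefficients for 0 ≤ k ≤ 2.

Order the vertices as a < b < c < d < e < f < g. Listing each simplex with vertices in this order, K has dimension 2 with simplices:

  0-simplices (7): a, b, c, d, e, f, g
  1-simplices (18): ab, ac, ae, af, ag, bc, bd, be, bg, cd, ce, cf, cg, de, df, dg, eg, fg
  2-simplices (12): abc, abe, acf, aeg, afg, bcg, bde, bdg, cde, cdf, ceg, dfg

Hence C_0 ≅ Z^7, C_1 ≅ Z^18, C_2 ≅ Z^12.

∂_1: C_1 → C_0 is given by ∂[p,q] = [q] − [p]. For instance
  ∂ce = e − c.
The 7×18 boundary matrix has rank 6 and Smith normal form diag(1,1,1,1,1,1).

The boundary map ∂_2: C_2 → C_1 maps a triangle to the signed sum of its edges. For instance
  ∂acf = cf − af + ac,
  ∂cdf = df − cf + cd.
The resulting 18×12 matrix has rank 12, and its Smith normal form has invariant factors (1,1,1,1,1,1,1,1,1,1,1,2).

Reading off H_k = ker ∂_k / im ∂_{k+1}:

  H_0: rank C_0 − rank ∂_1 = 7 − 6 = 1, and the invariant factors of ∂_1 are all 1, so H_0 = Z.
  H_1: rank ker ∂_1 − rank ∂_2 = (18 − 6) − 12 = 0, and ∂_2 has invariant factor 2 > 1, so H_1 = Z/2Z.
  H_2: rank ker ∂_2 − rank ∂_3 = (12 − 12) − 0 = 0, and there is no ∂_3, so H_2 = 0.

H_0 ≅ Z,  H_1 ≅ Z/2Z,  H_2 = 0.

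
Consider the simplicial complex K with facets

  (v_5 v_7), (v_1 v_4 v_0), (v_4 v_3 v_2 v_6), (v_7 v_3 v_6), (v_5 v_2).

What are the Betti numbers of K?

b_0 = 1, b_1 = 1, b_2 = 0, b_3 = 0.

Order the vertices as v_0 < v_1 < v_2 < v_3 < v_4 < v_5 < v_6 < v_7. Listing each simplex with vertices in this order, K has dimension 3 with simplices:

  0-simplices (8): [v_0], [v_1], [v_2], [v_3], [v_4], [v_5], [v_6], [v_7]
  1-simplices (13): [v_0,v_1], [v_0,v_4], [v_1,v_4], [v_2,v_3], [v_2,v_4], [v_2,v_5], [v_2,v_6], [v_3,v_4], [v_3,v_6], [v_3,v_7], [v_4,v_6], [v_5,v_7], [v_6,v_7]
  2-simplices (6): [v_0,v_1,v_4], [v_2,v_3,v_4], [v_2,v_3,v_6], [v_2,v_4,v_6], [v_3,v_4,v_6], [v_3,v_6,v_7]
  3-simplices (1): [v_2,v_3,v_4,v_6]

Hence C_0 ≅ Z^8, C_1 ≅ Z^13, C_2 ≅ Z^6, C_3 ≅ Z^1.

Boundary ∂_1: C_1 → C_0 is given by ∂[p,q] = [q] − [p]. For instance
  ∂[v_3,v_4] = [v_4] − [v_3].
As a 8×13 matrix over Z this has rank 7, with invariant factors (1,1,1,1,1,1,1).

Boundary ∂_2: C_2 → C_1 sends each 2-simplex [p,q,r] to [q,r] − [p,r] + [p,q]. For instance
  ∂[v_2,v_4,v_6] = [v_4,v_6] − [v_2,v_6] + [v_2,v_4],
  ∂[v_0,v_1,v_4] = [v_1,v_4] − [v_0,v_4] + [v_0,v_1].
The resulting 13×6 matrix has rank 5, and its Smith normal form has invariant factors (1,1,1,1,1).

The boundary map ∂_3: C_3 → C_2 sends each 3-simplex σ to the alternating sum Σ_i (−1)^i (σ with its i-th vertex removed). For instance
  ∂[v_2,v_3,v_4,v_6] = [v_3,v_4,v_6] − [v_2,v_4,v_6] + [v_2,v_3,v_6] − [v_2,v_3,v_4].
The 6×1 boundary matrix has rank 1 and Smith normal form diag(1).

Now H_k = ker ∂_k / im ∂_{k+1}, so:

  H_0: rank C_0 − rank ∂_1 = 8 − 7 = 1, and the invariant factors of ∂_1 are all 1, so H_0 ≅ Z.
  H_1: rank ker ∂_1 − rank ∂_2 = (13 − 7) − 5 = 1, and the invariant factors of ∂_2 are all 1, so H_1 ≅ Z.
  H_2: rank ker ∂_2 − rank ∂_3 = (6 − 5) − 1 = 0, and the invariant factors of ∂_3 are all 1, so H_2 ≅ 0.
  H_3: rank ker ∂_3 − rank ∂_4 = (1 − 1) − 0 = 0, and there is no ∂_4, so H_3 ≅ 0.

As a check, the Euler characteristic is 8 − 13 + 6 − 1 = 0, which agrees with 1 − 1 + 0 − 0 = 0.

Hence the Betti numbers are b_0 = 1, b_1 = 1, b_2 = 0, b_3 = 0.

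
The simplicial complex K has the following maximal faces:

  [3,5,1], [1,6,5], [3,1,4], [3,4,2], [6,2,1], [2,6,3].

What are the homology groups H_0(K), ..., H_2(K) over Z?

K has 6 vertices, 12 edges, 6 triangles.
rank ∂_0 = 0, rank ∂_1 = 5 ⇒ b_0 = 6 − 0 − 5 = 1; all invariant factors of ∂_1 are 1 so no torsion. So H_0 ≅ Z.
rank ∂_1 = 5, rank ∂_2 = 6 ⇒ b_1 = 12 − 5 − 6 = 1; all invariant factors of ∂_2 are 1 so no torsion. So H_1 ≅ Z.
rank ∂_2 = 6, rank ∂_3 = 0 ⇒ b_2 = 6 − 6 − 0 = 0. So H_2 ≅ 0.

H_0 = Z,  H_1 = Z,  H_2 = 0.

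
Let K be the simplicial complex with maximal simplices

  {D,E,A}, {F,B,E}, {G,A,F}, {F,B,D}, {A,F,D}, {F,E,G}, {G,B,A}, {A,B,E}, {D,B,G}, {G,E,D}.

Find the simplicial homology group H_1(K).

Take the total order A < B < D < E < F < G on the vertex set. Then K (dimension 2) consists of the simplices:

  0-simplices (6): A, B, D, E, F, G
  1-simplices (15): AB, AD, AE, AF, AG, BD, BE, BF, BG, DE, DF, DG, EF, EG, FG
  2-simplices (10): ABE, ABG, ADE, ADF, AFG, BDF, BDG, BEF, DEG, EFG

so the chain groups are C_0 ≅ Z^6, C_1 ≅ Z^15, C_2 ≅ Z^10.

∂_1: C_1 → C_0 is given by ∂[p,q] = [q] − [p]. For instance
  ∂DF = F − D.
The 6×15 boundary matrix has rank 5 and Smith normal form diag(1,1,1,1,1).

∂_2: C_2 → C_1 maps a triangle to the signed sum of its edges. For instance
  ∂BEF = EF − BF + BE,
  ∂BDF = DF − BF + BD.
The 15×10 boundary matrix has rank 10 and Smith normal form diag(1,1,1,1,1,1,1,1,1,2).

Computing H_k = (kernel of ∂_k) / (image of ∂_{k+1}):

  H_1: rank ker ∂_1 − rank ∂_2 = (15 − 5) − 10 = 0, and ∂_2 has invariant factor 2 > 1, so H_1 ≅ Z/2.

H_1 ≅ Z/2.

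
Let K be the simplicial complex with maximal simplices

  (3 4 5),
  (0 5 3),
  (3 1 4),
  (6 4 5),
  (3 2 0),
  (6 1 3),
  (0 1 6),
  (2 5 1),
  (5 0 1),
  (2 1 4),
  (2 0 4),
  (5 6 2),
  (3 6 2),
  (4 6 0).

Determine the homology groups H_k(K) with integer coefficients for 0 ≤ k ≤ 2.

H_0 = Z,  H_1 = Z^2,  H_2 = Z.

Order the vertices as 0 < 1 < 2 < 3 < 4 < 5 < 6. Listing each simplex with vertices in this order, K has dimension 2 with simplices:

  0-simplices (7): [0], [1], [2], [3], [4], [5], [6]
  1-simplices (21): [0,1], [0,2], [0,3], [0,4], [0,5], [0,6], [1,2], [1,3], [1,4], [1,5], [1,6], [2,3], [2,4], [2,5], [2,6], [3,4], [3,5], [3,6], [4,5], [4,6], [5,6]
  2-simplices (14): [0,1,5], [0,1,6], [0,2,3], [0,2,4], [0,3,5], [0,4,6], [1,2,4], [1,2,5], [1,3,4], [1,3,6], [2,3,6], [2,5,6], [3,4,5], [4,5,6]

Hence C_0 ≅ Z^7, C_1 ≅ Z^21, C_2 ≅ Z^14.

Boundary ∂_1: C_1 → C_0 sends each edge [p,q] (with p < q) to q − p. For instance
  ∂[3,5] = [5] − [3].
The resulting 7×21 matrix has rank 6, and its Smith normal form has invariant factors (1,1,1,1,1,1).

∂_2: C_2 → C_1 maps a triangle to the signed sum of its edges. For instance
  ∂[1,2,5] = [2,5] − [1,5] + [1,2],
  ∂[0,1,6] = [1,6] − [0,6] + [0,1].
The resulting 21×14 matrix has rank 13, and its Smith normal form has invariant factors (1,1,1,1,1,1,1,1,1,1,1,1,1).

Computing H_k = (kernel of ∂_k) / (image of ∂_{k+1}):

  H_0: rank C_0 − rank ∂_1 = 7 − 6 = 1, and the invariant factors of ∂_1 are all 1, so H_0 ≅ Z.
  H_1: rank ker ∂_1 − rank ∂_2 = (21 − 6) − 13 = 2, and the invariant factors of ∂_2 are all 1, so H_1 ≅ Z^2.
  H_2: rank ker ∂_2 − rank ∂_3 = (14 − 13) − 0 = 1, and there is no ∂_3, so H_2 ≅ Z.

As a check, the Euler characteristic is 7 − 21 + 14 = 0, which agrees with 1 − 2 + 1 = 0.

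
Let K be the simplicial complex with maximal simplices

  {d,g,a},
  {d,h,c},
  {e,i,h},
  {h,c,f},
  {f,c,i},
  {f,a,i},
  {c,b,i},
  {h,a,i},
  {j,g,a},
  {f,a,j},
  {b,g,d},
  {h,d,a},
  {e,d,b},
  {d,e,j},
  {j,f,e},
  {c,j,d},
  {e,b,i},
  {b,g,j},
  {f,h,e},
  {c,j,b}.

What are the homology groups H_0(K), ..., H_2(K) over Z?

H_0 = Z,  H_1 = Z ⊕ Z_2,  H_2 = 0.

K has 10 vertices, 30 edges, 20 triangles.
rank ∂_0 = 0, rank ∂_1 = 9 ⇒ b_0 = 10 − 0 − 9 = 1; all invariant factors of ∂_1 are 1 so no torsion. So H_0 ≅ Z.
rank ∂_1 = 9, rank ∂_2 = 20 ⇒ b_1 = 30 − 9 − 20 = 1; ∂_2 has invariant factor(s) [2] giving torsion. So H_1 ≅ Z ⊕ Z_2.
rank ∂_2 = 20, rank ∂_3 = 0 ⇒ b_2 = 20 − 20 − 0 = 0. So H_2 ≅ 0.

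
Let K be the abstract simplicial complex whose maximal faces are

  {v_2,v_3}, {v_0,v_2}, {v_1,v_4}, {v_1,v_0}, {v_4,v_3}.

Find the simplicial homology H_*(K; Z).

We work with the vertex ordering v_0 < v_1 < v_2 < v_3 < v_4. The simplices of K, each written with vertices in increasing order, are:

  0-simplices (5): [v_0], [v_1], [v_2], [v_3], [v_4]
  1-simplices (5): [v_0,v_1], [v_0,v_2], [v_1,v_4], [v_2,v_3], [v_3,v_4]

Hence C_0 ≅ Z^5, C_1 ≅ Z^5.

The boundary map ∂_1: C_1 → C_0 sends each edge [p,q] (with p < q) to q − p. For instance
  ∂[v_0,v_1] = [v_1] − [v_0].
As a 5×5 matrix over Z this has rank 4, with invariant factors (1,1,1,1).

Computing H_k = (kernel of ∂_k) / (image of ∂_{k+1}):

  H_0: rank C_0 − rank ∂_1 = 5 − 4 = 1, and the invariant factors of ∂_1 are all 1, so H_0 ≅ Z.
  H_1: rank ker ∂_1 − rank ∂_2 = (5 − 4) − 0 = 1, and there is no ∂_2, so H_1 ≅ Z.

As a check, the Euler characteristic is 5 − 5 = 0, which agrees with 1 − 1 = 0.

H_0 ≅ Z,  H_1 ≅ Z.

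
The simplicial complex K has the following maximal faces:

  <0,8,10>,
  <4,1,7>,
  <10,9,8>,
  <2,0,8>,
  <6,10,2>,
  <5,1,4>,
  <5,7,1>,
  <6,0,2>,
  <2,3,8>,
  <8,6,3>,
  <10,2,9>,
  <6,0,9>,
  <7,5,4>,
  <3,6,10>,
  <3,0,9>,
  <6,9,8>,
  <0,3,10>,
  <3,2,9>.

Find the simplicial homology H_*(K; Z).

H_0 ≅ Z^2,  H_1 ≅ Z^2,  H_2 ≅ Z^2.

We work with the vertex ordering 0 < 1 < 2 < 3 < 4 < 5 < 6 < 7 < 8 < 9 < 10. The simplices of K, each written with vertices in increasing order, are:

  0-simplices (11): [0], [1], [2], [3], [4], [5], [6], [7], [8], [9], [10]
  1-simplices (27): (27 of them)
  2-simplices (18): (18 of them)

giving chain groups C_0 ≅ Z^11, C_1 ≅ Z^27, C_2 ≅ Z^18.

Boundary ∂_1: C_1 → C_0 sends each edge [p,q] (with p < q) to q − p. For instance
  ∂[2,6] = [6] − [2].
The 11×27 boundary matrix has rank 9 and Smith normal form diag(1,1,1,1,1,1,1,1,1).

∂_2: C_2 → C_1 acts by ∂[p,q,r] = [q,r] − [p,r] + [p,q]. For instance
  ∂[0,2,6] = [2,6] − [0,6] + [0,2],
  ∂[8,9,10] = [9,10] − [8,10] + [8,9].
As a 27×18 matrix over Z this has rank 16, with invariant factors (1,1,1,1,1,1,1,1,1,1,1,1,1,1,1,1).

Computing H_k = (kernel of ∂_k) / (image of ∂_{k+1}):

  H_0: rank C_0 − rank ∂_1 = 11 − 9 = 2, and the invariant factors of ∂_1 are all 1, so H_0 = Z^2.
  H_1: rank ker ∂_1 − rank ∂_2 = (27 − 9) − 16 = 2, and the invariant factors of ∂_2 are all 1, so H_1 = Z^2.
  H_2: rank ker ∂_2 − rank ∂_3 = (18 − 16) − 0 = 2, and there is no ∂_3, so H_2 = Z^2.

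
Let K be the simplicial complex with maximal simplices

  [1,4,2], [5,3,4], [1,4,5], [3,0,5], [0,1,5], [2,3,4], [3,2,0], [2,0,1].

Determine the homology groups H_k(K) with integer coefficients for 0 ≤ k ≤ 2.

We work with the vertex ordering 0 < 1 < 2 < 3 < 4 < 5. The simplices of K, each written with vertices in increasing order, are:

  0-simplices (6): [0], [1], [2], [3], [4], [5]
  1-simplices (12): [0,1], [0,2], [0,3], [0,5], [1,2], [1,4], [1,5], [2,3], [2,4], [3,4], [3,5], [4,5]
  2-simplices (8): [0,1,2], [0,1,5], [0,2,3], [0,3,5], [1,2,4], [1,4,5], [2,3,4], [3,4,5]

giving chain groups C_0 ≅ Z^6, C_1 ≅ Z^12, C_2 ≅ Z^8.

The boundary map ∂_1: C_1 → C_0 is given by ∂[p,q] = [q] − [p]. For instance
  ∂[2,4] = [4] − [2].
This gives a 6×12 integer matrix of rank 5; reducing to Smith normal form yields diagonal entries (1,1,1,1,1).

Boundary ∂_2: C_2 → C_1 maps a triangle to the signed sum of its edges. For instance
  ∂[1,4,5] = [4,5] − [1,5] + [1,4],
  ∂[0,1,5] = [1,5] − [0,5] + [0,1].
As a 12×8 matrix over Z this has rank 7, with invariant factors (1,1,1,1,1,1,1).

Computing H_k = (kernel of ∂_k) / (image of ∂_{k+1}):

  H_0: rank C_0 − rank ∂_1 = 6 − 5 = 1, and the invariant factors of ∂_1 are all 1, so H_0 ≅ Z.
  H_1: rank ker ∂_1 − rank ∂_2 = (12 − 5) − 7 = 0, and the invariant factors of ∂_2 are all 1, so H_1 ≅ 0.
  H_2: rank ker ∂_2 − rank ∂_3 = (8 − 7) − 0 = 1, and there is no ∂_3, so H_2 ≅ Z.

(K is a triangulation of the 2-sphere S^2.)

H_0 ≅ Z,  H_1 = 0,  H_2 ≅ Z.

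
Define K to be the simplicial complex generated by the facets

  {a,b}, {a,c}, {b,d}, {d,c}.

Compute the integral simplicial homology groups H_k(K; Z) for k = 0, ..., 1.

H_0 ≅ Z,  H_1 ≅ Z.

Take the total order a < b < c < d on the vertex set. Then K (dimension 1) consists of the simplices:

  0-simplices (4): a, b, c, d
  1-simplices (4): ab, ac, bd, cd

Hence C_0 ≅ Z^4, C_1 ≅ Z^4.

Boundary ∂_1: C_1 → C_0 maps an edge to its endpoints' difference, ∂[p,q] = q − p. For instance
  ∂cd = d − c.
The 4×4 boundary matrix has rank 3 and Smith normal form diag(1,1,1).

Reading off H_k = ker ∂_k / im ∂_{k+1}:

  H_0: rank C_0 − rank ∂_1 = 4 − 3 = 1, and the invariant factors of ∂_1 are all 1, so H_0 ≅ Z.
  H_1: rank ker ∂_1 − rank ∂_2 = (4 − 3) − 0 = 1, and there is no ∂_2, so H_1 ≅ Z.

As a check, the Euler characteristic is 4 − 4 = 0, which agrees with 1 − 1 = 0.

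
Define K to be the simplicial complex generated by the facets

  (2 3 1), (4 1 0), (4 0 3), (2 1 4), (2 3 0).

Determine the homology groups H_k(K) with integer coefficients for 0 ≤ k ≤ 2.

H_0 ≅ Z,  H_1 ≅ Z,  H_2 = 0.

Take the total order 0 < 1 < 2 < 3 < 4 on the vertex set. Then K (dimension 2) consists of the simplices:

  0-simplices (5): [0], [1], [2], [3], [4]
  1-simplices (10): [0,1], [0,2], [0,3], [0,4], [1,2], [1,3], [1,4], [2,3], [2,4], [3,4]
  2-simplices (5): [0,1,4], [0,2,3], [0,3,4], [1,2,3], [1,2,4]

giving chain groups C_0 ≅ Z^5, C_1 ≅ Z^10, C_2 ≅ Z^5.

Boundary ∂_1: C_1 → C_0 maps an edge to its endpoints' difference, ∂[p,q] = q − p.
This gives a 5×10 integer matrix of rank 4; reducing to Smith normal form yields diagonal entries (1,1,1,1).

∂_2: C_2 → C_1 sends each 2-simplex [p,q,r] to [q,r] − [p,r] + [p,q]. For instance
  ∂[0,2,3] = [2,3] − [0,3] + [0,2],
  ∂[1,2,3] = [2,3] − [1,3] + [1,2].
The resulting 10×5 matrix has rank 5, and its Smith normal form has invariant factors (1,1,1,1,1).

From H_k ≅ ker(∂_k) / im(∂_{k+1}) we obtain:

  H_0: rank C_0 − rank ∂_1 = 5 − 4 = 1, and the invariant factors of ∂_1 are all 1, so H_0 = Z.
  H_1: rank ker ∂_1 − rank ∂_2 = (10 − 4) − 5 = 1, and the invariant factors of ∂_2 are all 1, so H_1 = Z.
  H_2: rank ker ∂_2 − rank ∂_3 = (5 − 5) − 0 = 0, and there is no ∂_3, so H_2 = 0.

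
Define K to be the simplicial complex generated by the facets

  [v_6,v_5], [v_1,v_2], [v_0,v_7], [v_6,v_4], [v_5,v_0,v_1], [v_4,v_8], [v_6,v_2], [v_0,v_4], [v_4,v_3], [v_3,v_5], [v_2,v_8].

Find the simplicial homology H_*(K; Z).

H_0 ≅ Z,  H_1 ≅ Z^4,  H_2 = 0.

Fix the vertex order v_0 < v_1 < v_2 < v_3 < v_4 < v_5 < v_6 < v_7 < v_8 and write every simplex with vertices in increasing order. Then dim K = 2 and the simplices of K are:

  0-simplices (9): [v_0], [v_1], [v_2], [v_3], [v_4], [v_5], [v_6], [v_7], [v_8]
  1-simplices (13): [v_0,v_1], [v_0,v_4], [v_0,v_5], [v_0,v_7], [v_1,v_2], [v_1,v_5], [v_2,v_6], [v_2,v_8], [v_3,v_4], [v_3,v_5], [v_4,v_6], [v_4,v_8], [v_5,v_6]
  2-simplices (1): [v_0,v_1,v_5]

so the chain groups are C_0 ≅ Z^9, C_1 ≅ Z^13, C_2 ≅ Z^1.

∂_1: C_1 → C_0 maps an edge to its endpoints' difference, ∂[p,q] = q − p. For instance
  ∂[v_2,v_8] = [v_8] − [v_2].
The 9×13 boundary matrix has rank 8 and Smith normal form diag(1,1,1,1,1,1,1,1).

∂_2: C_2 → C_1 maps a triangle to the signed sum of its edges. For instance
  ∂[v_0,v_1,v_5] = [v_1,v_5] − [v_0,v_5] + [v_0,v_1].
This gives a 13×1 integer matrix of rank 1; reducing to Smith normal form yields diagonal entries (1).

Computing H_k = (kernel of ∂_k) / (image of ∂_{k+1}):

  H_0: rank C_0 − rank ∂_1 = 9 − 8 = 1, and the invariant factors of ∂_1 are all 1, so H_0 ≅ Z.
  H_1: rank ker ∂_1 − rank ∂_2 = (13 − 8) − 1 = 4, and the invariant factors of ∂_2 are all 1, so H_1 ≅ Z^4.
  H_2: rank ker ∂_2 − rank ∂_3 = (1 − 1) − 0 = 0, and there is no ∂_3, so H_2 ≅ 0.

As a check, the Euler characteristic is 9 − 13 + 1 = -3, which agrees with 1 − 4 + 0 = -3.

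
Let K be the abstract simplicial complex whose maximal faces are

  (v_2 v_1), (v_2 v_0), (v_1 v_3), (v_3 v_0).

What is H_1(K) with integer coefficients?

H_1 = Z.

Order the vertices as v_0 < v_1 < v_2 < v_3. Listing each simplex with vertices in this order, K has dimension 1 with simplices:

  0-simplices (4): [v_0], [v_1], [v_2], [v_3]
  1-simplices (4): [v_0,v_2], [v_0,v_3], [v_1,v_2], [v_1,v_3]

so the chain groups are C_0 ≅ Z^4, C_1 ≅ Z^4.

The boundary map ∂_1: C_1 → C_0 maps an edge to its endpoints' difference, ∂[p,q] = q − p.
The 4×4 boundary matrix has rank 3 and Smith normal form diag(1,1,1).

Computing H_k = (kernel of ∂_k) / (image of ∂_{k+1}):

  H_1: rank ker ∂_1 − rank ∂_2 = (4 − 3) − 0 = 1, and there is no ∂_2, so H_1 = Z.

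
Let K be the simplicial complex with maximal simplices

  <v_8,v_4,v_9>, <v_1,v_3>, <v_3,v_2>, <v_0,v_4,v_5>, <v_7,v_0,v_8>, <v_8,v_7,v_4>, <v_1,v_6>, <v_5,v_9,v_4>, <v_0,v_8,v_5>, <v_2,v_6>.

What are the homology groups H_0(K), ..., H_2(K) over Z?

H_0 = Z^2,  H_1 = Z^2,  H_2 = 0.

Take the total order v_0 < v_1 < v_2 < v_3 < v_4 < v_5 < v_6 < v_7 < v_8 < v_9 on the vertex set. Then K (dimension 2) consists of the simplices:

  0-simplices (10): [v_0], [v_1], [v_2], [v_3], [v_4], [v_5], [v_6], [v_7], [v_8], [v_9]
  1-simplices (16): (16 of them)
  2-simplices (6): [v_0,v_4,v_5], [v_0,v_5,v_8], [v_0,v_7,v_8], [v_4,v_5,v_9], [v_4,v_7,v_8], [v_4,v_8,v_9]

so the chain groups are C_0 ≅ Z^10, C_1 ≅ Z^16, C_2 ≅ Z^6.

The boundary map ∂_1: C_1 → C_0 is given by ∂[p,q] = [q] − [p].
As a 10×16 matrix over Z this has rank 8, with invariant factors (1,1,1,1,1,1,1,1).

∂_2: C_2 → C_1 maps a triangle to the signed sum of its edges. For instance
  ∂[v_4,v_5,v_9] = [v_5,v_9] − [v_4,v_9] + [v_4,v_5],
  ∂[v_4,v_8,v_9] = [v_8,v_9] − [v_4,v_9] + [v_4,v_8].
The 16×6 boundary matrix has rank 6 and Smith normal form diag(1,1,1,1,1,1).

Reading off H_k = ker ∂_k / im ∂_{k+1}:

  H_0: rank C_0 − rank ∂_1 = 10 − 8 = 2, and the invariant factors of ∂_1 are all 1, so H_0 ≅ Z^2.
  H_1: rank ker ∂_1 − rank ∂_2 = (16 − 8) − 6 = 2, and the invariant factors of ∂_2 are all 1, so H_1 ≅ Z^2.
  H_2: rank ker ∂_2 − rank ∂_3 = (6 − 6) − 0 = 0, and there is no ∂_3, so H_2 ≅ 0.

As a check, the Euler characteristic is 10 − 16 + 6 = 0, which agrees with 2 − 2 + 0 = 0.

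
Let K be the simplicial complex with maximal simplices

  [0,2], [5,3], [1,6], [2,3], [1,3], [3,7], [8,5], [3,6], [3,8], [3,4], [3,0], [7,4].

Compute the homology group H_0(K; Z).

Take the total order 0 < 1 < 2 < 3 < 4 < 5 < 6 < 7 < 8 on the vertex set. Then K (dimension 1) consists of the simplices:

  0-simplices (9): [0], [1], [2], [3], [4], [5], [6], [7], [8]
  1-simplices (12): [0,2], [0,3], [1,3], [1,6], [2,3], [3,4], [3,5], [3,6], [3,7], [3,8], [4,7], [5,8]

so the chain groups are C_0 ≅ Z^9, C_1 ≅ Z^12.

Boundary ∂_1: C_1 → C_0 sends each edge [p,q] (with p < q) to q − p.
The 9×12 boundary matrix has rank 8 and Smith normal form diag(1,1,1,1,1,1,1,1).

Computing H_k = (kernel of ∂_k) / (image of ∂_{k+1}):

  H_0: rank C_0 − rank ∂_1 = 9 − 8 = 1, and the invariant factors of ∂_1 are all 1, so H_0 ≅ Z.

(K is a triangulation of a wedge of 4 circles.)

H_0 = Z.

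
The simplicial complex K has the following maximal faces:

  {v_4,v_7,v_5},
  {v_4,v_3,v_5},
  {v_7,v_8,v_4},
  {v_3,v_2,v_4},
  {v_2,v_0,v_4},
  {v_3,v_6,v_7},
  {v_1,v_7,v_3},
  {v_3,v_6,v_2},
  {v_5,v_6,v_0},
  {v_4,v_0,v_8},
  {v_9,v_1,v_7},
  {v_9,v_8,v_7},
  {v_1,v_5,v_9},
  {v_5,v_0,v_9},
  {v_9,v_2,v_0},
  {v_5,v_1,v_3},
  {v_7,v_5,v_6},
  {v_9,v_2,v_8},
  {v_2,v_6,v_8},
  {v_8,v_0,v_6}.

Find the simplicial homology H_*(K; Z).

H_0 ≅ Z,  H_1 ≅ Z ⊕ Z/2Z,  H_2 = 0.

We work with the vertex ordering v_0 < v_1 < v_2 < v_3 < v_4 < v_5 < v_6 < v_7 < v_8 < v_9. The simplices of K, each written with vertices in increasing order, are:

  0-simplices (10): [v_0], [v_1], [v_2], [v_3], [v_4], [v_5], [v_6], [v_7], [v_8], [v_9]
  1-simplices (30): (30 of them)
  2-simplices (20): (20 of them)

Hence C_0 ≅ Z^10, C_1 ≅ Z^30, C_2 ≅ Z^20.

The boundary map ∂_1: C_1 → C_0 sends each edge [p,q] (with p < q) to q − p. For instance
  ∂[v_3,v_5] = [v_5] − [v_3].
As a 10×30 matrix over Z this has rank 9, with invariant factors (1,1,1,1,1,1,1,1,1).

Boundary ∂_2: C_2 → C_1 sends each 2-simplex [p,q,r] to [q,r] − [p,r] + [p,q]. For instance
  ∂[v_3,v_4,v_5] = [v_4,v_5] − [v_3,v_5] + [v_3,v_4],
  ∂[v_3,v_6,v_7] = [v_6,v_7] − [v_3,v_7] + [v_3,v_6].
As a 30×20 matrix over Z this has rank 20, with invariant factors (1,1,1,1,1,1,1,1,1,1,1,1,1,1,1,1,1,1,1,2).

Now H_k = ker ∂_k / im ∂_{k+1}, so:

  H_0: rank C_0 − rank ∂_1 = 10 − 9 = 1, and the invariant factors of ∂_1 are all 1, so H_0 ≅ Z.
  H_1: rank ker ∂_1 − rank ∂_2 = (30 − 9) − 20 = 1, and ∂_2 has invariant factor 2 > 1, so H_1 ≅ Z ⊕ Z/2Z.
  H_2: rank ker ∂_2 − rank ∂_3 = (20 − 20) − 0 = 0, and there is no ∂_3, so H_2 ≅ 0.

As a check, the Euler characteristic is 10 − 30 + 20 = 0, which agrees with 1 − 1 + 0 = 0.
(K is a triangulation of the Klein bottle.)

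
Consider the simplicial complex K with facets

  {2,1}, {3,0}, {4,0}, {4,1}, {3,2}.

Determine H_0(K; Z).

H_0 = Z.

Fix the vertex order 0 < 1 < 2 < 3 < 4 and write every simplex with vertices in increasing order. Then dim K = 1 and the simplices of K are:

  0-simplices (5): [0], [1], [2], [3], [4]
  1-simplices (5): [0,3], [0,4], [1,2], [1,4], [2,3]

Hence C_0 ≅ Z^5, C_1 ≅ Z^5.

∂_1: C_1 → C_0 is given by ∂[p,q] = [q] − [p].
This gives a 5×5 integer matrix of rank 4; reducing to Smith normal form yields diagonal entries (1,1,1,1).

Reading off H_k = ker ∂_k / im ∂_{k+1}:

  H_0: rank C_0 − rank ∂_1 = 5 − 4 = 1, and the invariant factors of ∂_1 are all 1, so H_0 = Z.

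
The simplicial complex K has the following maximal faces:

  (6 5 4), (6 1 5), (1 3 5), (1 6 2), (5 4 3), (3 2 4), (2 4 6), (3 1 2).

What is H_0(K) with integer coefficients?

Fix the vertex order 1 < 2 < 3 < 4 < 5 < 6 and write every simplex with vertices in increasing order. Then dim K = 2 and the simplices of K are:

  0-simplices (6): [1], [2], [3], [4], [5], [6]
  1-simplices (12): [1,2], [1,3], [1,5], [1,6], [2,3], [2,4], [2,6], [3,4], [3,5], [4,5], [4,6], [5,6]
  2-simplices (8): [1,2,3], [1,2,6], [1,3,5], [1,5,6], [2,3,4], [2,4,6], [3,4,5], [4,5,6]

giving chain groups C_0 ≅ Z^6, C_1 ≅ Z^12, C_2 ≅ Z^8.

Boundary ∂_1: C_1 → C_0 is given by ∂[p,q] = [q] − [p].
As a 6×12 matrix over Z this has rank 5, with invariant factors (1,1,1,1,1).

The boundary map ∂_2: C_2 → C_1 acts by ∂[p,q,r] = [q,r] − [p,r] + [p,q]. For instance
  ∂[1,3,5] = [3,5] − [1,5] + [1,3],
  ∂[3,4,5] = [4,5] − [3,5] + [3,4].
The resulting 12×8 matrix has rank 7, and its Smith normal form has invariant factors (1,1,1,1,1,1,1).

Computing H_k = (kernel of ∂_k) / (image of ∂_{k+1}):

  H_0: rank C_0 − rank ∂_1 = 6 − 5 = 1, and the invariant factors of ∂_1 are all 1, so H_0 ≅ Z.

H_0 = Z.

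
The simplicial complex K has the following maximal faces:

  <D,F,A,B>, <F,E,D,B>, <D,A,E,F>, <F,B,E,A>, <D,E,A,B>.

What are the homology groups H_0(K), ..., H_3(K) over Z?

H_0 = Z,  H_1 = 0,  H_2 = 0,  H_3 = Z.

Fix the vertex order A < B < D < E < F and write every simplex with vertices in increasing order. Then dim K = 3 and the simplices of K are:

  0-simplices (5): A, B, D, E, F
  1-simplices (10): AB, AD, AE, AF, BD, BE, BF, DE, DF, EF
  2-simplices (10): ABD, ABE, ABF, ADE, ADF, AEF, BDE, BDF, BEF, DEF
  3-simplices (5): ABDE, ABDF, ABEF, ADEF, BDEF

so the chain groups are C_0 ≅ Z^5, C_1 ≅ Z^10, C_2 ≅ Z^10, C_3 ≅ Z^5.

The boundary map ∂_1: C_1 → C_0 maps an edge to its endpoints' difference, ∂[p,q] = q − p.
The resulting 5×10 matrix has rank 4, and its Smith normal form has invariant factors (1,1,1,1).

The boundary map ∂_2: C_2 → C_1 maps a triangle to the signed sum of its edges. For instance
  ∂BDF = DF − BF + BD,
  ∂ABD = BD − AD + AB.
As a 10×10 matrix over Z this has rank 6, with invariant factors (1,1,1,1,1,1).

The boundary map ∂_3: C_3 → C_2 sends each 3-simplex σ to the alternating sum Σ_i (−1)^i (σ with its i-th vertex removed). For instance
  ∂BDEF = DEF − BEF + BDF − BDE,
  ∂ABDE = BDE − ADE + ABE − ABD.
The 10×5 boundary matrix has rank 4 and Smith normal form diag(1,1,1,1).

Now H_k = ker ∂_k / im ∂_{k+1}, so:

  H_0: rank C_0 − rank ∂_1 = 5 − 4 = 1, and the invariant factors of ∂_1 are all 1, so H_0 ≅ Z.
  H_1: rank ker ∂_1 − rank ∂_2 = (10 − 4) − 6 = 0, and the invariant factors of ∂_2 are all 1, so H_1 ≅ 0.
  H_2: rank ker ∂_2 − rank ∂_3 = (10 − 6) − 4 = 0, and the invariant factors of ∂_3 are all 1, so H_2 ≅ 0.
  H_3: rank ker ∂_3 − rank ∂_4 = (5 − 4) − 0 = 1, and there is no ∂_4, so H_3 ≅ Z.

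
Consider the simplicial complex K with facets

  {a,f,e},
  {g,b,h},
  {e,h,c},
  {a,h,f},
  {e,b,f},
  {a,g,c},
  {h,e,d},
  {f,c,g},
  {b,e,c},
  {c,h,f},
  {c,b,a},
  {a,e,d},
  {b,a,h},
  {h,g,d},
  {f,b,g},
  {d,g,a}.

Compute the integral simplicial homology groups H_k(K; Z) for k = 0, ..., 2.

We work with the vertex ordering a < b < c < d < e < f < g < h. The simplices of K, each written with vertices in increasing order, are:

  0-simplices (8): a, b, c, d, e, f, g, h
  1-simplices (24): ab, ac, ad, ae, af, ag, ah, bc, be, bf, bg, bh, ce, cf, cg, ch, de, dg, dh, ef, eh, fg, fh, gh
  2-simplices (16): abc, abh, acg, ade, adg, aef, afh, bce, bef, bfg, bgh, ceh, cfg, cfh, deh, dgh

giving chain groups C_0 ≅ Z^8, C_1 ≅ Z^24, C_2 ≅ Z^16.

∂_1: C_1 → C_0 sends each edge [p,q] (with p < q) to q − p.
The resulting 8×24 matrix has rank 7, and its Smith normal form has invariant factors (1,1,1,1,1,1,1).

∂_2: C_2 → C_1 sends each 2-simplex [p,q,r] to [q,r] − [p,r] + [p,q]. For instance
  ∂bce = ce − be + bc,
  ∂bfg = fg − bg + bf.
This gives a 24×16 integer matrix of rank 15; reducing to Smith normal form yields diagonal entries (1,1,1,1,1,1,1,1,1,1,1,1,1,1,1).

Reading off H_k = ker ∂_k / im ∂_{k+1}:

  H_0: rank C_0 − rank ∂_1 = 8 − 7 = 1, and the invariant factors of ∂_1 are all 1, so H_0 = Z.
  H_1: rank ker ∂_1 − rank ∂_2 = (24 − 7) − 15 = 2, and the invariant factors of ∂_2 are all 1, so H_1 = Z^2.
  H_2: rank ker ∂_2 − rank ∂_3 = (16 − 15) − 0 = 1, and there is no ∂_3, so H_2 = Z.

H_0 ≅ Z,  H_1 ≅ Z^2,  H_2 ≅ Z.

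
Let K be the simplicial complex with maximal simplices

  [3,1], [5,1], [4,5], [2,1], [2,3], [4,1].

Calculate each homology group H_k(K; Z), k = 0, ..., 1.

H_0 ≅ Z,  H_1 ≅ Z^2.

Fix the vertex order 1 < 2 < 3 < 4 < 5 and write every simplex with vertices in increasing order. Then dim K = 1 and the simplices of K are:

  0-simplices (5): [1], [2], [3], [4], [5]
  1-simplices (6): [1,2], [1,3], [1,4], [1,5], [2,3], [4,5]

so the chain groups are C_0 ≅ Z^5, C_1 ≅ Z^6.

∂_1: C_1 → C_0 maps an edge to its endpoints' difference, ∂[p,q] = q − p. For instance
  ∂[1,3] = [3] − [1].
This gives a 5×6 integer matrix of rank 4; reducing to Smith normal form yields diagonal entries (1,1,1,1).

From H_k ≅ ker(∂_k) / im(∂_{k+1}) we obtain:

  H_0: rank C_0 − rank ∂_1 = 5 − 4 = 1, and the invariant factors of ∂_1 are all 1, so H_0 = Z.
  H_1: rank ker ∂_1 − rank ∂_2 = (6 − 4) − 0 = 2, and there is no ∂_2, so H_1 = Z^2.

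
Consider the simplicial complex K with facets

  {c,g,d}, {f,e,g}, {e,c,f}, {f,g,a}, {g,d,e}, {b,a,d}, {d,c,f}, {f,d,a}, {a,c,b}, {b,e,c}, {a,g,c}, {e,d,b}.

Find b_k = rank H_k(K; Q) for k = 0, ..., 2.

K has 7 vertices, 18 edges, 12 triangles.
rank ∂_0 = 0, rank ∂_1 = 6 ⇒ b_0 = 7 − 0 − 6 = 1; all invariant factors of ∂_1 are 1 so no torsion. So H_0 = Z.
rank ∂_1 = 6, rank ∂_2 = 12 ⇒ b_1 = 18 − 6 − 12 = 0; ∂_2 has invariant factor(s) [2] giving torsion. So H_1 = Z/2Z.
rank ∂_2 = 12, rank ∂_3 = 0 ⇒ b_2 = 12 − 12 − 0 = 0. So H_2 = 0.

b_0 = 1, b_1 = 0, b_2 = 0.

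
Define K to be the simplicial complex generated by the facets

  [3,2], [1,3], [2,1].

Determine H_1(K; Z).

H_1 ≅ Z.

Fix the vertex order 1 < 2 < 3 and write every simplex with vertices in increasing order. Then dim K = 1 and the simplices of K are:

  0-simplices (3): [1], [2], [3]
  1-simplices (3): [1,2], [1,3], [2,3]

so the chain groups are C_0 ≅ Z^3, C_1 ≅ Z^3.

Boundary ∂_1: C_1 → C_0 sends each edge [p,q] (with p < q) to q − p. For instance
  ∂[1,2] = [2] − [1].
The 3×3 boundary matrix has rank 2 and Smith normal form diag(1,1).

Now H_k = ker ∂_k / im ∂_{k+1}, so:

  H_1: rank ker ∂_1 − rank ∂_2 = (3 − 2) − 0 = 1, and there is no ∂_2, so H_1 = Z.

(K is a triangulation of the circle S^1.)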